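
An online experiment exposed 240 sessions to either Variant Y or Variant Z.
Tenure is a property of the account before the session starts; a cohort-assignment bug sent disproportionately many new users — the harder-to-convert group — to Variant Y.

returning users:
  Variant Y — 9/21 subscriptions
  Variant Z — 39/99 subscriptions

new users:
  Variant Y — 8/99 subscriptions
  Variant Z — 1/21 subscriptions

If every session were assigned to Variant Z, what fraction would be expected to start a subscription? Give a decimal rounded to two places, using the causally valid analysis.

0.22

Within every user tenure level Variant Y has the higher rate, yet pooled Variant Z does — Simpson's reversal.
Here user tenure is a common cause — it drives both which variant a case falls under and the outcome. The crude comparison mixes populations; the stratum-specific rates are the causally relevant ones.
Standardising Variant Z to the population user tenure mix: 0.500·39/99 + 0.500·1/21 = 0.221.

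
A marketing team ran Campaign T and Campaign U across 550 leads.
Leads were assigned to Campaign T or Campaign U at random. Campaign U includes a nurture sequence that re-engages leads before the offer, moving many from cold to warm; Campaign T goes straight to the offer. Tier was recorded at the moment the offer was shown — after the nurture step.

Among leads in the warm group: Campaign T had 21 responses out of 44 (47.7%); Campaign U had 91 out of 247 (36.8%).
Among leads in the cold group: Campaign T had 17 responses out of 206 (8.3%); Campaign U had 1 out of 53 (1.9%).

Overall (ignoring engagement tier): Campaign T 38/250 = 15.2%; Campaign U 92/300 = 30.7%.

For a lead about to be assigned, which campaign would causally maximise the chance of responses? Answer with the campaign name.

Within every engagement tier level Campaign T has the higher rate, yet pooled Campaign U does — Simpson's reversal.
Engagement tier is recorded after the campaign and is itself shifted by it — it sits on the causal path from campaign to outcome. Conditioning on a mediator would strip out part of the effect we want; the pooled comparison gives the total causal effect.
Pooled: Campaign T 15.2% vs Campaign U 30.7%; Campaign U is higher overall.

Campaign U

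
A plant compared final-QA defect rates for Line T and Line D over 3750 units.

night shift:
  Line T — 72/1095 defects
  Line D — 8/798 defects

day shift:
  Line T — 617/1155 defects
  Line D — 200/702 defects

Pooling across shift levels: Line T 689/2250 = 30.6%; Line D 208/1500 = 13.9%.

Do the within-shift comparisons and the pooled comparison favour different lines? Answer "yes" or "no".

no

Within each shift level (night shift 6.6% vs 1.0%; day shift 53.4% vs 28.5%), Line D has the lower rate every time. Pooled: 30.6% vs 13.9% — Line D has the lower rate overall. They agree.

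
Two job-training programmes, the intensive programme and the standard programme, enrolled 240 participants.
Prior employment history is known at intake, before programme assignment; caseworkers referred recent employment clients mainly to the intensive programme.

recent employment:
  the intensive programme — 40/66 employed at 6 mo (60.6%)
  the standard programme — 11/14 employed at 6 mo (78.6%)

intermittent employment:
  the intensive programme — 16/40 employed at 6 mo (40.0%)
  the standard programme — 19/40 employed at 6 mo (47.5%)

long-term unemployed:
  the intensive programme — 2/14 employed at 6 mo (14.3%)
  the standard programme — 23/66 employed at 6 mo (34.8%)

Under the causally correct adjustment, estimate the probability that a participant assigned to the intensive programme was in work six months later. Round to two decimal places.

The prior employment history-specific comparison favours the standard programme throughout, but the pooled figures favour the intensive programme. The question is whether to condition on prior employment history.
Prior employment history satisfies the back-door criterion: it is not a descendant of the programme, and it blocks the spurious path from programme to outcome. Adjusting for it (i.e., using the within-prior employment history rates) gives the causal effect.
Standardising the intensive programme to the population prior employment history mix: 0.333·40/66 + 0.333·16/40 + 0.333·2/14 = 0.383.

0.38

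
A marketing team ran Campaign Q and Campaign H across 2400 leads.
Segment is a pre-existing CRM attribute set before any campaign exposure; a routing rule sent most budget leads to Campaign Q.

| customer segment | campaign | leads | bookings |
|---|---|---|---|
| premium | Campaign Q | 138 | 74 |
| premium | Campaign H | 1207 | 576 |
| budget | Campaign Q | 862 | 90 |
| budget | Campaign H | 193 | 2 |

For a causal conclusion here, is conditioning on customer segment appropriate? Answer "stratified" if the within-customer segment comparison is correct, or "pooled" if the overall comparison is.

Since customer segment is a pre-existing factor (not a product of the campaign) and it affects the outcome on its own, it is a confounder. The stratified rates, not the pooled rate, identify the causal effect.
Within each level — premium: 53.6% vs 47.7%; budget: 10.4% vs 1.0% — Campaign Q is higher every time.

stratified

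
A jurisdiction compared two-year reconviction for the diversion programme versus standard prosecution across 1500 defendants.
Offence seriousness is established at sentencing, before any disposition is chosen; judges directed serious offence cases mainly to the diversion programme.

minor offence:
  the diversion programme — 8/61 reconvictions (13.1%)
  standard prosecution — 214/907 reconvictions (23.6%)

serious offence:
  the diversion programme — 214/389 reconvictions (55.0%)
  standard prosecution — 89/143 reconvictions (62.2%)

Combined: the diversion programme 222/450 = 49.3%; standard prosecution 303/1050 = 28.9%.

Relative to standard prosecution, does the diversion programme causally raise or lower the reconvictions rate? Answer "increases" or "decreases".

Here offence seriousness is a common cause — it drives both which disposition a case falls under and the outcome. The crude comparison mixes populations; the stratum-specific rates are the causally relevant ones.
Within each level — minor offence: 13.1% vs 23.6%; serious offence: 55.0% vs 62.2% — the diversion programme is lower every time.

decreases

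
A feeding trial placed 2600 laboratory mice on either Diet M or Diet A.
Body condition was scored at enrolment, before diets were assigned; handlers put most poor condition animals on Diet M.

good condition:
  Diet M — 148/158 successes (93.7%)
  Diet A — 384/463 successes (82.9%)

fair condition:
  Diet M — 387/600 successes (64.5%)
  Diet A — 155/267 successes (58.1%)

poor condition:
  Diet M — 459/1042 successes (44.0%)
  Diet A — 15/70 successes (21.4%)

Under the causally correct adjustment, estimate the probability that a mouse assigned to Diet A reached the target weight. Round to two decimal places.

0.48

Starting body condition differs across diets for reasons unrelated to any effect of the diet itself, and it separately predicts the outcome — a classic confounder. We must compare within starting body condition levels.
Standardising Diet A to the population starting body condition mix: 0.239·384/463 + 0.333·155/267 + 0.428·15/70 = 0.483.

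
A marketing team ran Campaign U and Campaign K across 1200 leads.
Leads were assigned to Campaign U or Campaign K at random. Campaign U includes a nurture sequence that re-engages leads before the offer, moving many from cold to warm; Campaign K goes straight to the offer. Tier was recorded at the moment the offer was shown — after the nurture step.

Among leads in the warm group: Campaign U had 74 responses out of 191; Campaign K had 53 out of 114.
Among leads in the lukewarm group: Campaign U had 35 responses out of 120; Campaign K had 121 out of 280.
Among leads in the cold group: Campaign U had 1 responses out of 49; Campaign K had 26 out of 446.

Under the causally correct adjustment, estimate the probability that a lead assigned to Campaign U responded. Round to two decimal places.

0.31

Because the campaign influences engagement tier, engagement tier is a post-treatment mediator, not a confounder. Stratifying on it would bias the estimate; the causal effect is the crude pooled difference.
So P(outcome | do(Campaign U)) is just the pooled rate for Campaign U: 110/360 = 0.306.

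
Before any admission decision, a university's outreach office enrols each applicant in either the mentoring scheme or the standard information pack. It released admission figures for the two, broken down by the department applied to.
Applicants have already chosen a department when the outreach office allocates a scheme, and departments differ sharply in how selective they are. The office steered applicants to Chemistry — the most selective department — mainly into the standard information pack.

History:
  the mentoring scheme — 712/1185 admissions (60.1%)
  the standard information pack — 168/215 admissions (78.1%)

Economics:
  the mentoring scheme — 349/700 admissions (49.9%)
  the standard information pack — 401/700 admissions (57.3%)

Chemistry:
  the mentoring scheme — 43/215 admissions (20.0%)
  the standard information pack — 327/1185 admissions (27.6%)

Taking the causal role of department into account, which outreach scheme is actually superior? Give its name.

Here department is a common cause — it drives both which outreach scheme a case falls under and the outcome. The crude comparison mixes populations; the stratum-specific rates are the causally relevant ones.
Within each level — History: 60.1% vs 78.1%; Economics: 49.9% vs 57.3%; Chemistry: 20.0% vs 27.6% — the standard information pack is higher every time.

the standard information pack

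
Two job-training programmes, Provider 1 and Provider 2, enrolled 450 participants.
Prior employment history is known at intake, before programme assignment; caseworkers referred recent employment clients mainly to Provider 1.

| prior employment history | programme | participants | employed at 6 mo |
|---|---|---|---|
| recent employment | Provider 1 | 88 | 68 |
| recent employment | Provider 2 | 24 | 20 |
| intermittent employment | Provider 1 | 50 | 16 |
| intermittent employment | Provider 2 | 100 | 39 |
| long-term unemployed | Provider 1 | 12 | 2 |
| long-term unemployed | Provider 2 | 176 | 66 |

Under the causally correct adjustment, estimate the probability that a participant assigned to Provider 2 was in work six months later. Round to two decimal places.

The stratified and pooled comparisons disagree (Provider 2 wins within each prior employment history; Provider 1 wins overall), so the answer turns on the causal role of prior employment history.
The imbalance in prior employment history arose from how participants were allocated, not from anything the programme did; and prior employment history independently affects the outcome. The pooled gap is confounded — condition on prior employment history.
Standardising Provider 2 to the population prior employment history mix: 0.249·20/24 + 0.333·39/100 + 0.418·66/176 = 0.494.

0.49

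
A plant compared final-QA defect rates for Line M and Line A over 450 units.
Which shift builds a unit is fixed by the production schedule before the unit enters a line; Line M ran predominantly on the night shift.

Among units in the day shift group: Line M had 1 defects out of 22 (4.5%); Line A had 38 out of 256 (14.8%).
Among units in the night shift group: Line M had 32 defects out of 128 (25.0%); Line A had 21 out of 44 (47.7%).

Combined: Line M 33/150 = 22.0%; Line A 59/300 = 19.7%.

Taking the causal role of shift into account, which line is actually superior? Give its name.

Shift differs across lines for reasons unrelated to any effect of the line itself, and it separately predicts the outcome — a classic confounder. We must compare within shift levels.
Within each level — day shift: 4.5% vs 14.8%; night shift: 25.0% vs 47.7% — Line M is lower every time.

Line M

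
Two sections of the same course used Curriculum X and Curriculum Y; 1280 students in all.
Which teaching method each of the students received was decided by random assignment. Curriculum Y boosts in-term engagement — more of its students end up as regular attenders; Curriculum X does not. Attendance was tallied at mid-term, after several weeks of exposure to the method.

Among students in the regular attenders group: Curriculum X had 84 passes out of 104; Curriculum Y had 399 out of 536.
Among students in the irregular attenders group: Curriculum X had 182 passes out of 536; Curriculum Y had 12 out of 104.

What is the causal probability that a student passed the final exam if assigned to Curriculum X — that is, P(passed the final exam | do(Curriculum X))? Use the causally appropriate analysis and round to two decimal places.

0.42

Stratifying would compare teaching methods among students the teaching methods themselves sorted into mid-term attendance groups — a form of selection on an intermediate. The unconditioned pooled rates give the total causal effect.
So P(outcome | do(Curriculum X)) is just the pooled rate for Curriculum X: 266/640 = 0.416.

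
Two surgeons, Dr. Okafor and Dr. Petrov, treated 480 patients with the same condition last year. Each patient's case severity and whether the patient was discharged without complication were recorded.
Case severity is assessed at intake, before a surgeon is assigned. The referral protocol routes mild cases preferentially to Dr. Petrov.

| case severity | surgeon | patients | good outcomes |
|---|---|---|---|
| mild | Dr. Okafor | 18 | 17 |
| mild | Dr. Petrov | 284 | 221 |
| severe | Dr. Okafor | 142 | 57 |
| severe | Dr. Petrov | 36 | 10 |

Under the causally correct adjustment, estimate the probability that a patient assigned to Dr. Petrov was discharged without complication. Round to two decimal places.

0.59

The case severity-specific comparison favours Dr. Okafor throughout, but the pooled figures favour Dr. Petrov. The question is whether to condition on case severity.
Here case severity is a common cause — it drives both which surgeon a case falls under and the outcome. The crude comparison mixes populations; the stratum-specific rates are the causally relevant ones.
Standardising Dr. Petrov to the population case severity mix: 0.629·221/284 + 0.371·10/36 = 0.593.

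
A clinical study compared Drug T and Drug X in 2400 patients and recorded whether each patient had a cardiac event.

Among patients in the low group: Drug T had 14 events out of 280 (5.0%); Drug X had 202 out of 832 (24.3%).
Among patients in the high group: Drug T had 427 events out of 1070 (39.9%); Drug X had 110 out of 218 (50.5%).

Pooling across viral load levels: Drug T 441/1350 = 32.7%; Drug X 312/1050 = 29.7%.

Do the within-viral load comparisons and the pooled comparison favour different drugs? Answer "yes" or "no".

Within each viral load level (low 5.0% vs 24.3%; high 39.9% vs 50.5%), Drug T has the lower rate every time. Pooled: 32.7% vs 29.7% — Drug X has the lower rate overall. The two comparisons disagree.

yes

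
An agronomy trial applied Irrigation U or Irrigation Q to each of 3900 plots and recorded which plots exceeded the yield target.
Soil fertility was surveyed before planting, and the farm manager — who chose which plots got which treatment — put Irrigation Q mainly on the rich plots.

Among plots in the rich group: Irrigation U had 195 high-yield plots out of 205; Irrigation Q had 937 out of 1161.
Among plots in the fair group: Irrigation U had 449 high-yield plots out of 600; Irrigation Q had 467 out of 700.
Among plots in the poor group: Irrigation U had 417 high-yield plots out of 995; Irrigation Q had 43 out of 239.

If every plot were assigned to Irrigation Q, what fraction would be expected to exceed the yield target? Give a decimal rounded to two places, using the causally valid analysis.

The soil fertility-specific comparison favours Irrigation U throughout, but the pooled figures favour Irrigation Q. The question is whether to condition on soil fertility.
Here soil fertility is a common cause — it drives both which irrigation a case falls under and the outcome. The crude comparison mixes populations; the stratum-specific rates are the causally relevant ones.
Standardising Irrigation Q to the population soil fertility mix: 0.350·937/1161 + 0.333·467/700 + 0.316·43/239 = 0.562.

0.56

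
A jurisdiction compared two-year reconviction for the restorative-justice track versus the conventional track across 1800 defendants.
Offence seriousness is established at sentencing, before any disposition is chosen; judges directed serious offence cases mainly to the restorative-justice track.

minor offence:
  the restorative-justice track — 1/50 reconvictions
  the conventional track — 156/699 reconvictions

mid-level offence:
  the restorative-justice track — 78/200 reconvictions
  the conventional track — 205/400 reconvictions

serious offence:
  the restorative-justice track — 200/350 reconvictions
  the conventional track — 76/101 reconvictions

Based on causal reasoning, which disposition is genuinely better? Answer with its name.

the restorative-justice track

The imbalance in offence seriousness arose from how defendants were allocated, not from anything the disposition did; and offence seriousness independently affects the outcome. The pooled gap is confounded — condition on offence seriousness.
Within each level — minor offence: 2.0% vs 22.3%; mid-level offence: 39.0% vs 51.2%; serious offence: 57.1% vs 75.2% — the restorative-justice track is lower every time.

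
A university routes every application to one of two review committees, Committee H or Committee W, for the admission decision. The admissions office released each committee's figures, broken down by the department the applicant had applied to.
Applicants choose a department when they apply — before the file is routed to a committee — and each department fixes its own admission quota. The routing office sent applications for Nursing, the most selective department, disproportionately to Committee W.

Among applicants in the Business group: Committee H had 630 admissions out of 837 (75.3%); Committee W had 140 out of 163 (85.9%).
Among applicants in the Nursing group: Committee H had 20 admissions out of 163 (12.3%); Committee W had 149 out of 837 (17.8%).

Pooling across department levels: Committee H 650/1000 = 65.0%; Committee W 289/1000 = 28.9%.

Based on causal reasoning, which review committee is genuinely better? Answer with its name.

Here department is a common cause — it drives both which review committee a case falls under and the outcome. The crude comparison mixes populations; the stratum-specific rates are the causally relevant ones.
Within each level — Business: 75.3% vs 85.9%; Nursing: 12.3% vs 17.8% — Committee W is higher every time.

Committee W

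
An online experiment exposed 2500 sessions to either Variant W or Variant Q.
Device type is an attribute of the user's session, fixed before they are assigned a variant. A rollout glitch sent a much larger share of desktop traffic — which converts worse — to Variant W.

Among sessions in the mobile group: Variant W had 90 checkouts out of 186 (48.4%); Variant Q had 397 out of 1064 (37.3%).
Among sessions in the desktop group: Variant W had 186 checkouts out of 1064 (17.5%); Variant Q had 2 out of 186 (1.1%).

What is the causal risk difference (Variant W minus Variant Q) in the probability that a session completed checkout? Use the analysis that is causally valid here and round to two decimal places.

The stratified and pooled comparisons disagree (Variant W wins within each device type; Variant Q wins overall), so the answer turns on the causal role of device type.
Here device type is a common cause — it drives both which variant a case falls under and the outcome. The crude comparison mixes populations; the stratum-specific rates are the causally relevant ones.
Adjusting over the population distribution of device type: 0.500·(0.484−0.373) + 0.500·(0.175−0.011) = +0.137.

+0.14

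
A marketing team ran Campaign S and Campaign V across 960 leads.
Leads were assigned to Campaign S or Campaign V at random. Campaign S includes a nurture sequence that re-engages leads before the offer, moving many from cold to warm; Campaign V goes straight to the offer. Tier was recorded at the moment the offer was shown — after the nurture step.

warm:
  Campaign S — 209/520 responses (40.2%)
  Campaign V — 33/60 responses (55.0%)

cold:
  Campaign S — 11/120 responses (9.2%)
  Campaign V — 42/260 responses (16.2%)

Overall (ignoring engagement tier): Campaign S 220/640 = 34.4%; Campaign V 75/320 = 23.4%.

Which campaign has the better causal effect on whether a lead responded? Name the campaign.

Campaign S

The stratified and pooled comparisons disagree (Campaign V wins within each engagement tier; Campaign S wins overall), so the answer turns on the causal role of engagement tier.
Engagement tier here is a post-treatment variable shaped by the campaign; conditioning on it would introduce bias rather than remove it. The overall comparison is the causal one.
Pooled: Campaign S 34.4% vs Campaign V 23.4%; Campaign S is higher overall.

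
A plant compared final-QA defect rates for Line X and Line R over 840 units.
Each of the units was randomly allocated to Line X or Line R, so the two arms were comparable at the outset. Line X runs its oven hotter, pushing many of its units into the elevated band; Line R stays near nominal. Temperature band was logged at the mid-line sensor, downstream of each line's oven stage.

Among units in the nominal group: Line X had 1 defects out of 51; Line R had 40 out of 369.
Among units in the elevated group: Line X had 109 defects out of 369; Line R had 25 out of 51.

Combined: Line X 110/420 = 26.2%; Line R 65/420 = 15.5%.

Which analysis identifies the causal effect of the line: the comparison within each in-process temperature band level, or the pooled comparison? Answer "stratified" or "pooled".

In-process temperature band lies on the pathway line → in-process temperature band → outcome, so adjusting for it blocks the indirect effect. For the total causal effect of line, use the unadjusted pooled rates.
Pooled: Line X 26.2% vs Line R 15.5%; Line R is lower overall.

pooled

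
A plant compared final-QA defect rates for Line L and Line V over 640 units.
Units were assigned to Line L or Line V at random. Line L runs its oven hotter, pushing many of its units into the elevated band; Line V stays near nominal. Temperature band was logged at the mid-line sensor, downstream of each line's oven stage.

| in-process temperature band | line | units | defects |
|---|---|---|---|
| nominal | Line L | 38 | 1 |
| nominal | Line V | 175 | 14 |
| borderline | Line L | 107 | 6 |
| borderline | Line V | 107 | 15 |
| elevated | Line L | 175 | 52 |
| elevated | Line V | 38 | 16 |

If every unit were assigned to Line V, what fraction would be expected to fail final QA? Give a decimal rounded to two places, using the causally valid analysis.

The in-process temperature band-specific comparison favours Line L throughout, but the pooled figures favour Line V. The question is whether to condition on in-process temperature band.
In-process temperature band here is a post-treatment variable shaped by the line; conditioning on it would introduce bias rather than remove it. The overall comparison is the causal one.
So P(outcome | do(Line V)) is just the pooled rate for Line V: 45/320 = 0.141.

0.14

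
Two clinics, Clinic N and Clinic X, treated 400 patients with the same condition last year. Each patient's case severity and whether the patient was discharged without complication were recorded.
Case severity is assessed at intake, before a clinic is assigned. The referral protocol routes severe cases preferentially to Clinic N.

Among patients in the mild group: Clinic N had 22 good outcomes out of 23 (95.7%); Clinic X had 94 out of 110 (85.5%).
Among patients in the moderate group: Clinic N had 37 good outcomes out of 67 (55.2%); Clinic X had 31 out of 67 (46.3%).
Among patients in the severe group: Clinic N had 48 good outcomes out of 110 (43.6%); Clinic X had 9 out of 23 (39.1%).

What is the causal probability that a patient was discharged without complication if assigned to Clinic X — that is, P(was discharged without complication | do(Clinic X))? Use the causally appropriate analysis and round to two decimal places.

0.57

The case severity-specific comparison favours Clinic N throughout, but the pooled figures favour Clinic X. The question is whether to condition on case severity.
Case severity satisfies the back-door criterion: it is not a descendant of the clinic, and it blocks the spurious path from clinic to outcome. Adjusting for it (i.e., using the within-case severity rates) gives the causal effect.
Standardising Clinic X to the population case severity mix: 0.333·94/110 + 0.335·31/67 + 0.333·9/23 = 0.569.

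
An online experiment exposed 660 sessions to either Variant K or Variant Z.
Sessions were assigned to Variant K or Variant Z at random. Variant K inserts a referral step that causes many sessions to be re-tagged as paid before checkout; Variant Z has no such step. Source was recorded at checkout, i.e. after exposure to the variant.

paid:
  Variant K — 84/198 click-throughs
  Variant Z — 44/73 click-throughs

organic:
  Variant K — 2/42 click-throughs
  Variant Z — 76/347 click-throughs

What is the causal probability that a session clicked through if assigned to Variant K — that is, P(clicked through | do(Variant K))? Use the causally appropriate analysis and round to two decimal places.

Traffic source is downstream of the variant. One should not condition on a consequence of treatment, so the overall rates are the right comparison.
So P(outcome | do(Variant K)) is just the pooled rate for Variant K: 86/240 = 0.358.

0.36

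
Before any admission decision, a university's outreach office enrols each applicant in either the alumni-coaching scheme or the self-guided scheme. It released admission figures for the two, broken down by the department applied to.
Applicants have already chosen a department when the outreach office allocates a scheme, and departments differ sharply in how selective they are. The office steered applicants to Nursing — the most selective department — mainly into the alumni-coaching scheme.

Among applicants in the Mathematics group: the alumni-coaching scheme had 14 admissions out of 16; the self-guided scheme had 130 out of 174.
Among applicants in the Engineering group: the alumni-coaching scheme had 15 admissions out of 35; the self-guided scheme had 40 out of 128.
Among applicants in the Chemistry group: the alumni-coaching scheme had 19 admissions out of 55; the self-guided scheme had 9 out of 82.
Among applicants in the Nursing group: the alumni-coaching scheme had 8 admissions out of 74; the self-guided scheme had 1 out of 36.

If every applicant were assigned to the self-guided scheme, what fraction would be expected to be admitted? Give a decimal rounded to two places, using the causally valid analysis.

0.35

Since department is a pre-existing factor (not a product of the outreach scheme) and it affects the outcome on its own, it is a confounder. The stratified rates, not the pooled rate, identify the causal effect.
Standardising the self-guided scheme to the population department mix: 0.317·130/174 + 0.272·40/128 + 0.228·9/82 + 0.183·1/36 = 0.352.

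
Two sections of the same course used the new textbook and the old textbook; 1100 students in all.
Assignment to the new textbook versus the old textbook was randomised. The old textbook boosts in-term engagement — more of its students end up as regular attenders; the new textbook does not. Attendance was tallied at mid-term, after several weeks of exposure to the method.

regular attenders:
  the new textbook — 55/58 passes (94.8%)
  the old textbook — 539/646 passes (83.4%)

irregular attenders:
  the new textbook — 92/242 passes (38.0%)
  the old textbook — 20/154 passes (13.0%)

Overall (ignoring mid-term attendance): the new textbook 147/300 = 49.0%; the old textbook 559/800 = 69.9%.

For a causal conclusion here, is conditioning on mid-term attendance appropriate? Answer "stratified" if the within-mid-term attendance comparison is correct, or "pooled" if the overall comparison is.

Mid-term attendance lies on the pathway teaching method → mid-term attendance → outcome, so adjusting for it blocks the indirect effect. For the total causal effect of teaching method, use the unadjusted pooled rates.
Pooled: the new textbook 49.0% vs the old textbook 69.9%; the old textbook is higher overall.

pooled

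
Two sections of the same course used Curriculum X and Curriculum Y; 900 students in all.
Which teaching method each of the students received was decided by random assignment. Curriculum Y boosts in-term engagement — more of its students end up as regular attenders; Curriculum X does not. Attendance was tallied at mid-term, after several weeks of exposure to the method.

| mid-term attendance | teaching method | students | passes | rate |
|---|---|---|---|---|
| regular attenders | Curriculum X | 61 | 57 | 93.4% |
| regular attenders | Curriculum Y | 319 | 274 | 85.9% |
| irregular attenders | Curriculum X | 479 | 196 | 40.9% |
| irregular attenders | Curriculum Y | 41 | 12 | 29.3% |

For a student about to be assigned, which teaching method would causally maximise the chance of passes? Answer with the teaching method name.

Curriculum Y

Mid-term attendance here is a post-treatment variable shaped by the teaching method; conditioning on it would introduce bias rather than remove it. The overall comparison is the causal one.
Pooled: Curriculum X 46.9% vs Curriculum Y 79.4%; Curriculum Y is higher overall.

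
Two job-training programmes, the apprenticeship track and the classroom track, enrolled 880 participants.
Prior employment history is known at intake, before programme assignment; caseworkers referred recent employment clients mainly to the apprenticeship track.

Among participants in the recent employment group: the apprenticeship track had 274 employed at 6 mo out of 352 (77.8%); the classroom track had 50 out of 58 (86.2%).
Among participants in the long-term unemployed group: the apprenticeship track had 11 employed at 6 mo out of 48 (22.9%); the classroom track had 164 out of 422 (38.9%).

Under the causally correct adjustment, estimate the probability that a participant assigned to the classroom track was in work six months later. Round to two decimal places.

0.61

the classroom track is higher inside every prior employment history stratum but the apprenticeship track is higher in aggregate. Whether to stratify depends on how prior employment history relates to the programme.
Prior employment history satisfies the back-door criterion: it is not a descendant of the programme, and it blocks the spurious path from programme to outcome. Adjusting for it (i.e., using the within-prior employment history rates) gives the causal effect.
Standardising the classroom track to the population prior employment history mix: 0.466·50/58 + 0.534·164/422 = 0.609.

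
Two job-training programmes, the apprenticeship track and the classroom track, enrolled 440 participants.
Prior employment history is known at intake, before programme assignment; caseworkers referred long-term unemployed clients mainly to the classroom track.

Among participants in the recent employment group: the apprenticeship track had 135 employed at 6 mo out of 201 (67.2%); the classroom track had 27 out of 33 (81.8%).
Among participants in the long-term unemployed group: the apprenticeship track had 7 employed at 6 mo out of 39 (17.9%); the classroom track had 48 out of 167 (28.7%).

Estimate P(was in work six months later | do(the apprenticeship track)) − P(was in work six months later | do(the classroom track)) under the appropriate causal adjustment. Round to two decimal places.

Since prior employment history is a pre-existing factor (not a product of the programme) and it affects the outcome on its own, it is a confounder. The stratified rates, not the pooled rate, identify the causal effect.
Adjusting over the population distribution of prior employment history: 0.532·(0.672−0.818) + 0.468·(0.179−0.287) = -0.128.

-0.13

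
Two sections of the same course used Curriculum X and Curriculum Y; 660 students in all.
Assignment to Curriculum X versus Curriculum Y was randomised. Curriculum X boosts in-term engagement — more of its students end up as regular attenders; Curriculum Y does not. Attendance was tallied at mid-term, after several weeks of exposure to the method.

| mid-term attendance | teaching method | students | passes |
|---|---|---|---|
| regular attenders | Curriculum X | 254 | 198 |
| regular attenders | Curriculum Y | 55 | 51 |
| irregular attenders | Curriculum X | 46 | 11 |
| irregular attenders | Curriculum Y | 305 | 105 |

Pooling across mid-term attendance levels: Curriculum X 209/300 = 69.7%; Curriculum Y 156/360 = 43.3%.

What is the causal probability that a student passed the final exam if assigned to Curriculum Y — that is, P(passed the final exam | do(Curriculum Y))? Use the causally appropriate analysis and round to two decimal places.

Stratifying would compare teaching methods among students the teaching methods themselves sorted into mid-term attendance groups — a form of selection on an intermediate. The unconditioned pooled rates give the total causal effect.
So P(outcome | do(Curriculum Y)) is just the pooled rate for Curriculum Y: 156/360 = 0.433.

0.43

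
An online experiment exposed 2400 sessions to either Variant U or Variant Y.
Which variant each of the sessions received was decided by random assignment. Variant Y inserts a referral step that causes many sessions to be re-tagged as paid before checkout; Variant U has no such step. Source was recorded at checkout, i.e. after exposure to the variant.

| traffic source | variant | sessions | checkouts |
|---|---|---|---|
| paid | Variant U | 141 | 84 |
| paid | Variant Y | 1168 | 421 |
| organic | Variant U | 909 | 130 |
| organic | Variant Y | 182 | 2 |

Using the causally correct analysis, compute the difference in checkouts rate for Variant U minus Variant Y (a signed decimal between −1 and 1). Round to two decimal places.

Traffic source is downstream of the variant. One should not condition on a consequence of treatment, so the overall rates are the right comparison.
The causal difference is the pooled difference: 0.204 − 0.313 = -0.110.

-0.11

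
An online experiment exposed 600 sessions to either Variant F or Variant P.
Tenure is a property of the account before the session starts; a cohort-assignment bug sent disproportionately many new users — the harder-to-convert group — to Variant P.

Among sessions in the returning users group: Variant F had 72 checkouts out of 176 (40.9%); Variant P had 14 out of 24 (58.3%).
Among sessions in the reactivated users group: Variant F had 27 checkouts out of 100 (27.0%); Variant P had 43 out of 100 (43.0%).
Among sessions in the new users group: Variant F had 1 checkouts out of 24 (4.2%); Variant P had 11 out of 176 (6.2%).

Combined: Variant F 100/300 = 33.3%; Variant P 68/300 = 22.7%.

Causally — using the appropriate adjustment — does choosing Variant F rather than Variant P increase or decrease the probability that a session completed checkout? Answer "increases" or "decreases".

decreases

The imbalance in user tenure arose from how sessions were allocated, not from anything the variant did; and user tenure independently affects the outcome. The pooled gap is confounded — condition on user tenure.
Within each level — returning users: 40.9% vs 58.3%; reactivated users: 27.0% vs 43.0%; new users: 4.2% vs 6.2% — Variant P is higher every time.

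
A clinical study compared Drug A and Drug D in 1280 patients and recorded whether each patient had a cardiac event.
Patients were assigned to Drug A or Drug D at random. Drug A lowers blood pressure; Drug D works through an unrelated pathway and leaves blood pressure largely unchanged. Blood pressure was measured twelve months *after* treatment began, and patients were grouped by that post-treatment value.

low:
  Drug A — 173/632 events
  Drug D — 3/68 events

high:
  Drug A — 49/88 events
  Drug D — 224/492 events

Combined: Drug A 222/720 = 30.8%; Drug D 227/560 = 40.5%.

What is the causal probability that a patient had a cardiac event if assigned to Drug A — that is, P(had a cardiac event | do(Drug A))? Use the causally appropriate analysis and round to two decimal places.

0.31

Blood pressure lies on the pathway drug → blood pressure → outcome, so adjusting for it blocks the indirect effect. For the total causal effect of drug, use the unadjusted pooled rates.
So P(outcome | do(Drug A)) is just the pooled rate for Drug A: 222/720 = 0.308.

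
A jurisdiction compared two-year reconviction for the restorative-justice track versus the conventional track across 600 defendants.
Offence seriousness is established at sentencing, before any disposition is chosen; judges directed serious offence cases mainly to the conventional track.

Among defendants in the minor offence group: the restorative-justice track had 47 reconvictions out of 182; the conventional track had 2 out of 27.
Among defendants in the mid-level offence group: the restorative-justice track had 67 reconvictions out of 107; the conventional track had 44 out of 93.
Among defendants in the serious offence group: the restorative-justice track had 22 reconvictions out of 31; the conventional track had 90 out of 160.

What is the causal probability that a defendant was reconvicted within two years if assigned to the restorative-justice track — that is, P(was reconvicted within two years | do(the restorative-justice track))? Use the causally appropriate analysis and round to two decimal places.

0.52

Offence seriousness is set before the disposition has any effect — it is not caused by the disposition — and it independently drives the outcome. That makes it a confounder, so the causal comparison is within offence seriousness levels.
Standardising the restorative-justice track to the population offence seriousness mix: 0.348·47/182 + 0.333·67/107 + 0.318·22/31 = 0.525.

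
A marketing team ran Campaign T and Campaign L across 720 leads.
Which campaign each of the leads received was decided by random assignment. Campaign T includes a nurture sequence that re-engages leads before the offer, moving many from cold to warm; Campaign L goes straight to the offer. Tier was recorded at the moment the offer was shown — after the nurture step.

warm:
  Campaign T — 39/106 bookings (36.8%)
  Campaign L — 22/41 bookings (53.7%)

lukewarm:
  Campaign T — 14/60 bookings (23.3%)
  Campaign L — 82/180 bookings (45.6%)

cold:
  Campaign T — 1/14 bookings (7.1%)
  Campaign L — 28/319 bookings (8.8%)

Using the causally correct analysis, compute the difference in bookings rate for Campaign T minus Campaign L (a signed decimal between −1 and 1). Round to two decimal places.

+0.06

Campaign L is higher inside every engagement tier stratum but Campaign T is higher in aggregate. Whether to stratify depends on how engagement tier relates to the campaign.
The distribution of engagement tier is itself part of what the campaign does — it is an intermediate outcome. Holding it fixed would remove that part of the effect; the total effect is the pooled difference.
The causal difference is the pooled difference: 0.300 − 0.244 = +0.056.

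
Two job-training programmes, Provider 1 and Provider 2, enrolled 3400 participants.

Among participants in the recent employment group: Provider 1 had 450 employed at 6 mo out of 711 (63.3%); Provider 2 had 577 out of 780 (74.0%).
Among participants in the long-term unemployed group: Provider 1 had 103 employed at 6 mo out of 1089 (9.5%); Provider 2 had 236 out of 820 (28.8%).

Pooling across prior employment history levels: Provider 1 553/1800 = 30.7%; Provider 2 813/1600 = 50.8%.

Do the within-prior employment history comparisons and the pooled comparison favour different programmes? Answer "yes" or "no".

Within each prior employment history level (recent employment 63.3% vs 74.0%; long-term unemployed 9.5% vs 28.8%), Provider 2 has the higher rate every time. Pooled: 30.7% vs 50.8% — Provider 2 has the higher rate overall. They agree.

no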